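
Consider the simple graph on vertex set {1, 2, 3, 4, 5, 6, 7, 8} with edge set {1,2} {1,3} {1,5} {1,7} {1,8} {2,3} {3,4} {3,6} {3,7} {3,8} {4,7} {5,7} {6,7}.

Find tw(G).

A width-2 tree decomposition is:
Bags: B1 = {1, 5, 7}  B2 = {1, 3, 7}  B3 = {3, 4, 7}  B4 = {1, 3, 8}  B5 = {1, 2, 3}  B6 = {3, 6, 7}
Tree: B1–B2, B2–B3, B2–B4, B4–B5, B2–B6
Each bag holds 3 vertices, so the decomposition has width 2, which upper-bounds the treewidth. For the lower bound, the 3 vertices {1, 3, 8} are pairwise adjacent, and any tree decomposition puts a clique entirely inside one bag — forcing width ≥ 2. Therefore the treewidth is 2.

2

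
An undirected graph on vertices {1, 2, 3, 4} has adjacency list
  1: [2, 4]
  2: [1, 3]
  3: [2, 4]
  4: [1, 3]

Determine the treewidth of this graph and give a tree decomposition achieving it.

The largest bag has 3 vertices, giving width 2; this decomposition certifies tw(G) ≤ 2. For the lower bound, G contains the cycle 2–1–4–3–2, so G is not a forest; only forests have treewidth ≤ 1, hence tw(G) ≥ 2. The upper and lower bounds meet at 2, so that is the treewidth.

Treewidth 2.
One such decomposition:
Bags: B1 = {1, 2, 4}  B2 = {2, 3, 4}
Tree: B1–B2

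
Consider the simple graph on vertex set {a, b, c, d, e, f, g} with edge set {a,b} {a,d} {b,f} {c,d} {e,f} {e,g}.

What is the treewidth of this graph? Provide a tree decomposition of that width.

Each bag holds 2 vertices, so the decomposition has width 1, which upper-bounds the treewidth. G has an edge, so its treewidth is at least 1. Therefore the treewidth is 1.

Treewidth 1.
Bags: B1 = {c, d}  B2 = {a, d}  B3 = {a, b}  B4 = {b, f}  B5 = {e, f}  B6 = {e, g}
Tree: B1–B2, B2–B3, B3–B4, B4–B5, B5–B6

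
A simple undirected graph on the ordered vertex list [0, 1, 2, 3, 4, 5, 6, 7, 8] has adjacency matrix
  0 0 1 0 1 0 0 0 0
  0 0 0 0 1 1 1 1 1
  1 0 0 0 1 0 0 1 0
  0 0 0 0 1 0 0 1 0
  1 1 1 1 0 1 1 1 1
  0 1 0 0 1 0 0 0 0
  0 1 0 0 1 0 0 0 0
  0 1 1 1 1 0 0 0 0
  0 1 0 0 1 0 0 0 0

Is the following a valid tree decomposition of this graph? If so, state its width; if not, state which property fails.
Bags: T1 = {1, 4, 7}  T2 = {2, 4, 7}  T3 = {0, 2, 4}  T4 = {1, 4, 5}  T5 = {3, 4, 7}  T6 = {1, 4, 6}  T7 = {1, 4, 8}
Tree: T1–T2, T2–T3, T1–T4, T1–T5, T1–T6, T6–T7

Yes; width 2.

Vertex coverage: the bags together contain {0, 1, 2, 3, 4, 5, 6, 7, 8}, the full vertex set. Edge coverage: each edge of G has both endpoints in at least one bag. Running intersection: for every vertex, the bags containing it form a connected subtree. All three properties hold, so this is a valid tree decomposition of width max|bag| − 1 = 2, and hence tw(G) ≤ 2.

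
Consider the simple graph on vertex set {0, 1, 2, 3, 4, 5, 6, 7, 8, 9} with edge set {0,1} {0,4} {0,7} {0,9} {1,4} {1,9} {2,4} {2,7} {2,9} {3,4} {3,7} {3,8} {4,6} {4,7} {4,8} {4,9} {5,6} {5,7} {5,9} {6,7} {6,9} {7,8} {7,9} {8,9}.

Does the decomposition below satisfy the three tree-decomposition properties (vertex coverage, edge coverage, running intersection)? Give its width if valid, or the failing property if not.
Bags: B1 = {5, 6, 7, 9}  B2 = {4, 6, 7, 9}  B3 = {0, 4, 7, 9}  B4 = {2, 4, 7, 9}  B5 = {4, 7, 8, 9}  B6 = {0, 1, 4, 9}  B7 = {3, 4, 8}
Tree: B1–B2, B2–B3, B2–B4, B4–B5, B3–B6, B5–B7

A tree decomposition must satisfy three properties: every vertex lies in some bag; for every edge, both endpoints lie together in some bag; and for every vertex, the bags containing it form a connected subtree. Here edge (7,3) lies in no bag, so the decomposition is invalid.

No — edge (7,3) lies in no bag.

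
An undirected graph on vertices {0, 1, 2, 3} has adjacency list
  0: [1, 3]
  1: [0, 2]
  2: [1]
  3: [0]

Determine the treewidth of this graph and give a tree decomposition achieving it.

Treewidth 1.
One such decomposition:
Bags: B1 = {1, 2}  B2 = {0, 1}  B3 = {0, 3}
Tree: B1–B2, B2–B3

Each bag holds 2 vertices, so the decomposition has width 1, which upper-bounds the treewidth. G has an edge, so its treewidth is at least 1. Combining the bounds, tw(G) = 1.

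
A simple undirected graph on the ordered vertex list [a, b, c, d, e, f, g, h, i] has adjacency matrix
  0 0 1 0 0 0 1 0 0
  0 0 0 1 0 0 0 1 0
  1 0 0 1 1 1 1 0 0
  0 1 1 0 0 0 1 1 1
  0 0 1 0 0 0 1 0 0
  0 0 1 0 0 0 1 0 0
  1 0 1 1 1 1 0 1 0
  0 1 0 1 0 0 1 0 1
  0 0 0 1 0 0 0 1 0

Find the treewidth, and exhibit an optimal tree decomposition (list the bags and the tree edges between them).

Treewidth 2.
One such decomposition:
Bags: B1 = {c, d, g}  B2 = {d, g, h}  B3 = {c, f, g}  B4 = {d, h, i}  B5 = {c, e, g}  B6 = {a, c, g}  B7 = {b, d, h}
Tree: B1–B2, B1–B3, B2–B4, B3–B5, B3–B6, B4–B7

Each bag holds 3 vertices, so the decomposition has width 2, which upper-bounds the treewidth. Conversely, {d, g, h} is a clique of size 3, and the vertices of any clique must share a bag in every tree decomposition; so some bag has ≥ 3 vertices and tw(G) ≥ 2. Hence tw(G) = 2 exactly.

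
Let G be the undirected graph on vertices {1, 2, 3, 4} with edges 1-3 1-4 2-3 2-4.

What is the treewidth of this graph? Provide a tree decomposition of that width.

Treewidth 2.
Bags: B1 = {2, 3, 4}  B2 = {1, 3, 4}
Tree: B1–B2

Each bag holds 3 vertices, so the decomposition has width 2, which upper-bounds the treewidth. The edges 4–2–3–1–4 form a cycle, so G is not a tree and its treewidth is at least 2. Hence tw(G) = 2 exactly.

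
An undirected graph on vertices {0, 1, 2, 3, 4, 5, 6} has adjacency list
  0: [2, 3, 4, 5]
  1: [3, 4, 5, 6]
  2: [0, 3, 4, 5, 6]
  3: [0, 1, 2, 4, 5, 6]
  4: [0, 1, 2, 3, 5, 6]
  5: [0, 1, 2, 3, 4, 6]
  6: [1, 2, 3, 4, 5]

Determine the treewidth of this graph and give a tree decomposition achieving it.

Treewidth 4.
Bags: B1 = {2, 3, 4, 5, 6}  B2 = {1, 3, 4, 5, 6}  B3 = {0, 2, 3, 4, 5}
Tree: B1–B2, B1–B3

The largest bag has 5 vertices, giving width 4; this decomposition certifies tw(G) ≤ 4. For the lower bound, the 5 vertices {1, 3, 4, 5, 6} are pairwise adjacent, and any tree decomposition puts a clique entirely inside one bag — forcing width ≥ 4. Combining the bounds, tw(G) = 4.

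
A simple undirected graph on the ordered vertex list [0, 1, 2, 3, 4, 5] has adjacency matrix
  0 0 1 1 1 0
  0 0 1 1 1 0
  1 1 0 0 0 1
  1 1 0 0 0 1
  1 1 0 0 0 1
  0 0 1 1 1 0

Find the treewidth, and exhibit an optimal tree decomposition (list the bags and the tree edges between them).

Every bag has size at most 4, so the width is 4 − 1 = 3 and tw(G) ≤ 3. For the lower bound: the 4 vertex sets {0,4}, {2,5}, {1}, {3} are disjoint, each induces a connected subgraph, and every pair is joined by at least one edge of G. Contracting each set to a single vertex therefore yields K_{4} as a minor, and since treewidth is minor-monotone, tw(G) ≥ tw(K_{4}) = 3. Therefore the treewidth is 3.

Treewidth 3.
One such decomposition:
Bags: B1 = {0, 1, 4, 5}  B2 = {0, 1, 2, 5}  B3 = {0, 1, 3, 5}
Tree: B1–B2, B2–B3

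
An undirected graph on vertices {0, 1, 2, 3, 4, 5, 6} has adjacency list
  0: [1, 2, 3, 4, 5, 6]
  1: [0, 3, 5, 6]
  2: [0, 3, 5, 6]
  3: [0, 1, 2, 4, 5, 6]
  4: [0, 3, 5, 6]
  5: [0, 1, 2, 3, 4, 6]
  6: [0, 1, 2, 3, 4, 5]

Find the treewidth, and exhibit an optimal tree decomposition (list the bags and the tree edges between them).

Treewidth 4.
One such decomposition:
Bags: B1 = {0, 2, 3, 5, 6}  B2 = {0, 1, 3, 5, 6}  B3 = {0, 3, 4, 5, 6}
Tree: B1–B2, B1–B3

The largest bag has 5 vertices, giving width 4; this decomposition certifies tw(G) ≤ 4. Conversely, {0, 1, 3, 5, 6} is a clique of size 5, and the vertices of any clique must share a bag in every tree decomposition; so some bag has ≥ 5 vertices and tw(G) ≥ 4. Therefore the treewidth is 4.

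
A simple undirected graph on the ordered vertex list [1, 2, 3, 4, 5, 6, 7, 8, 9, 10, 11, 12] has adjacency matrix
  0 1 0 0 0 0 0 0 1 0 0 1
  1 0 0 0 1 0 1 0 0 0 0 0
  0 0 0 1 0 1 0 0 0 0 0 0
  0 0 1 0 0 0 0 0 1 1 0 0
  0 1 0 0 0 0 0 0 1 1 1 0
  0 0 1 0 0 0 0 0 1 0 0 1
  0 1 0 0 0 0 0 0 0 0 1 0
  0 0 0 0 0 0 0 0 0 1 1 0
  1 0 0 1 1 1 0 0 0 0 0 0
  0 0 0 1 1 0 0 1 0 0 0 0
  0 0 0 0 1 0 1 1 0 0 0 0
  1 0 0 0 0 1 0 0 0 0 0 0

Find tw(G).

A width-3 tree decomposition is:
Bags: B1 = {1, 3, 6, 12}  B2 = {1, 3, 6, 9}  B3 = {1, 3, 4, 9}  B4 = {1, 2, 4, 9}  B5 = {2, 4, 5, 9}  B6 = {2, 4, 5, 10}  B7 = {2, 5, 7, 10}  B8 = {5, 7, 10, 11}  B9 = {7, 8, 10, 11}
Tree: B1–B2, B2–B3, B3–B4, B4–B5, B5–B6, B6–B7, B7–B8, B8–B9
Every bag has size at most 4, so the width is 4 − 1 = 3 and tw(G) ≤ 3. For the lower bound: the 4 vertex sets {3,6,12}, {1}, {9}, {2,4,5,10} are disjoint, each induces a connected subgraph, and every pair is joined by at least one edge of G. Contracting each set to a single vertex therefore yields K_{4} as a minor, and since treewidth is minor-monotone, tw(G) ≥ tw(K_{4}) = 3. Therefore the treewidth is 3.

3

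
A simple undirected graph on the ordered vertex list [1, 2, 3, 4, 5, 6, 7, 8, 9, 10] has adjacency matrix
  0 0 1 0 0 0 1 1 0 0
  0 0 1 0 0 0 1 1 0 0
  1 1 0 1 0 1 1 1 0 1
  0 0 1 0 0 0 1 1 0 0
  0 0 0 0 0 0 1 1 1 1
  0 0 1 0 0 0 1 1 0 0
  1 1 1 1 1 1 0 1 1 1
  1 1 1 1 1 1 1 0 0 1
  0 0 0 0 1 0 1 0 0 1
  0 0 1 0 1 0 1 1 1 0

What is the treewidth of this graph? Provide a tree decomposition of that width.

Every bag has size at most 4, so the width is 4 − 1 = 3 and tw(G) ≤ 3. For the lower bound, the 4 vertices {1, 3, 7, 8} are pairwise adjacent, and any tree decomposition puts a clique entirely inside one bag — forcing width ≥ 3. Therefore the treewidth is 3.

Treewidth 3.
One optimal decomposition is:
Bags: B1 = {2, 3, 7, 8}  B2 = {3, 7, 8, 10}  B3 = {3, 6, 7, 8}  B4 = {1, 3, 7, 8}  B5 = {3, 4, 7, 8}  B6 = {5, 7, 8, 10}  B7 = {5, 7, 9, 10}
Tree: B1–B2, B2–B3, B2–B4, B1–B5, B2–B6, B6–B7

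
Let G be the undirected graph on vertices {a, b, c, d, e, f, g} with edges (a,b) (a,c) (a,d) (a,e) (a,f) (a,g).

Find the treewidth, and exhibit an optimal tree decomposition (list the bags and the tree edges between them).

Treewidth 1.
One optimal decomposition is:
Bags: B1 = {a, c}  B2 = {a, b}  B3 = {a, g}  B4 = {a, f}  B5 = {a, d}  B6 = {a, e}
Tree: B1–B2, B1–B3, B3–B4, B1–B5, B2–B6

The largest bag has 2 vertices, giving width 1; this decomposition certifies tw(G) ≤ 1. G has an edge, so its treewidth is at least 1. Therefore the treewidth is 1.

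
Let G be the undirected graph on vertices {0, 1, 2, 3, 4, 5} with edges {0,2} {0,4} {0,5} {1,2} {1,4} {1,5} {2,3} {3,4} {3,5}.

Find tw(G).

3

A width-3 tree decomposition is:
Bags: B1 = {0, 2, 4, 5}  B2 = {1, 2, 4, 5}  B3 = {2, 3, 4, 5}
Tree: B1–B2, B2–B3
Every bag has size at most 4, so the width is 4 − 1 = 3 and tw(G) ≤ 3. For the lower bound: the 4 vertex sets {0,4}, {1,5}, {2}, {3} are disjoint, each induces a connected subgraph, and every pair is joined by at least one edge of G. Contracting each set to a single vertex therefore yields K_{4} as a minor, and since treewidth is minor-monotone, tw(G) ≥ tw(K_{4}) = 3. Therefore the treewidth is 3.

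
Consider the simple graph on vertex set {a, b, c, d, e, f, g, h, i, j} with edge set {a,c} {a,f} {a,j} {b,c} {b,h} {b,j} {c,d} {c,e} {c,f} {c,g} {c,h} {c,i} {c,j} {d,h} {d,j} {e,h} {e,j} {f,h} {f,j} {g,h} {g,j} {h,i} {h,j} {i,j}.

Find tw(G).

A width-3 tree decomposition is:
Bags: B1 = {c, e, h, j}  B2 = {b, c, h, j}  B3 = {c, f, h, j}  B4 = {a, c, f, j}  B5 = {c, h, i, j}  B6 = {c, d, h, j}  B7 = {c, g, h, j}
Tree: B1–B2, B2–B3, B3–B4, B3–B5, B3–B6, B1–B7
The largest bag has 4 vertices, giving width 3; this decomposition certifies tw(G) ≤ 3. On the other hand G contains the 4-clique {c, d, h, j}. A clique must lie in a single bag of any decomposition, so no decomposition can have width below 3. Combining the bounds, tw(G) = 3.

3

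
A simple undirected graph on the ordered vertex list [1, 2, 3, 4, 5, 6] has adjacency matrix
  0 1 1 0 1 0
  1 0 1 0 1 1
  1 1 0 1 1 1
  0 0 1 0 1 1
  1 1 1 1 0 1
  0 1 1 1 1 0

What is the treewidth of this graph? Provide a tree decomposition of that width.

Treewidth 3.
One such decomposition:
Bags: B1 = {1, 2, 3, 5}  B2 = {2, 3, 5, 6}  B3 = {3, 4, 5, 6}
Tree: B1–B2, B2–B3

The largest bag has 4 vertices, giving width 3; this decomposition certifies tw(G) ≤ 3. Conversely, {1, 2, 3, 5} is a clique of size 4, and the vertices of any clique must share a bag in every tree decomposition; so some bag has ≥ 4 vertices and tw(G) ≥ 3. Therefore the treewidth is 3.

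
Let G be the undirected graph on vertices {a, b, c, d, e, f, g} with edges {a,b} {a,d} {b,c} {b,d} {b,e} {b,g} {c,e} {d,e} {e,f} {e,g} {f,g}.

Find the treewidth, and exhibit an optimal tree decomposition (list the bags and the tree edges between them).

The largest bag has 3 vertices, giving width 2; this decomposition certifies tw(G) ≤ 2. For the lower bound, the 3 vertices {e, f, g} are pairwise adjacent, and any tree decomposition puts a clique entirely inside one bag — forcing width ≥ 2. Hence tw(G) = 2 exactly.

Treewidth 2.
Bags: B1 = {e, f, g}  B2 = {b, e, g}  B3 = {b, d, e}  B4 = {a, b, d}  B5 = {b, c, e}
Tree: B1–B2, B2–B3, B3–B4, B2–B5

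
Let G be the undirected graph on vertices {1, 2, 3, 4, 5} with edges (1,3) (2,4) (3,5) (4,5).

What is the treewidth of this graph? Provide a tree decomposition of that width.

Each bag holds 2 vertices, so the decomposition has width 1, which upper-bounds the treewidth. Any graph with an edge has treewidth ≥ 1, and G has the edge 2–4. The upper and lower bounds meet at 1, so that is the treewidth.

Treewidth 1.
Bags: B1 = {2, 4}  B2 = {4, 5}  B3 = {3, 5}  B4 = {1, 3}
Tree: B1–B2, B2–B3, B3–B4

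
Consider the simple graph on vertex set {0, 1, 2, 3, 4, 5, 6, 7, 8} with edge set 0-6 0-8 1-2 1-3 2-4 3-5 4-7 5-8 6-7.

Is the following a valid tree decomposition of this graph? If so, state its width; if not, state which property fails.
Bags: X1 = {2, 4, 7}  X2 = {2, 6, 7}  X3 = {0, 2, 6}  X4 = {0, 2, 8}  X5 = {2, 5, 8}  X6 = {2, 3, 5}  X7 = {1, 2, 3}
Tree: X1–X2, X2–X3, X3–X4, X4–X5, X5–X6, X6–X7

Yes; width 2.

Every vertex of G appears in some bag (union = {0, 1, 2, 3, 4, 5, 6, 7, 8}); every edge is covered by a bag; and for each vertex v the set of bags containing v is connected in the bag tree. The decomposition is therefore valid. The largest bag has 3 vertices, so the width is 2.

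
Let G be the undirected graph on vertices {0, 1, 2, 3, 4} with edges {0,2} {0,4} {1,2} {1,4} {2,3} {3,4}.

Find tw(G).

A width-2 tree decomposition is:
Bags: B1 = {1, 2, 4}  B2 = {2, 3, 4}  B3 = {0, 2, 4}
Tree: B1–B2, B2–B3
Every bag has size at most 3, so the width is 3 − 1 = 2 and tw(G) ≤ 2. For the lower bound, G contains the cycle 4–1–2–3–4, so G is not a forest; only forests have treewidth ≤ 1, hence tw(G) ≥ 2. Combining the bounds, tw(G) = 2.

2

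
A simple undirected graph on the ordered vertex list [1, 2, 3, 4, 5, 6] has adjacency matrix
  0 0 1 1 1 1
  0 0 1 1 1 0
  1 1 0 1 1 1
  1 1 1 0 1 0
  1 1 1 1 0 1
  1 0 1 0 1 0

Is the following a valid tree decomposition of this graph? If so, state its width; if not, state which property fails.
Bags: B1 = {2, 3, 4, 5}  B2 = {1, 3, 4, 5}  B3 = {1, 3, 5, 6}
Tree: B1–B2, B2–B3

Yes; width 3.

Vertex coverage: the bags together contain {1, 2, 3, 4, 5, 6}, the full vertex set. Edge coverage: each edge of G has both endpoints in at least one bag. Running intersection: for every vertex, the bags containing it form a connected subtree. All three properties hold, so this is a valid tree decomposition of width max|bag| − 1 = 3, and hence tw(G) ≤ 3.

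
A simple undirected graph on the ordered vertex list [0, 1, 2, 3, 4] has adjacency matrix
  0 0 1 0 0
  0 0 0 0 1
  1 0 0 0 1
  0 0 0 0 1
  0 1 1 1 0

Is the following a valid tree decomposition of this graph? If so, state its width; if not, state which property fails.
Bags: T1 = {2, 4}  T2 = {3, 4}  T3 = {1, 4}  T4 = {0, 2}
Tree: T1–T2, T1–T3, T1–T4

Yes; width 1.

Vertex coverage: the bags together contain {0, 1, 2, 3, 4}, the full vertex set. Edge coverage: each edge of G has both endpoints in at least one bag. Running intersection: for every vertex, the bags containing it form a connected subtree. All three properties hold, so this is a valid tree decomposition of width max|bag| − 1 = 1, and hence tw(G) ≤ 1.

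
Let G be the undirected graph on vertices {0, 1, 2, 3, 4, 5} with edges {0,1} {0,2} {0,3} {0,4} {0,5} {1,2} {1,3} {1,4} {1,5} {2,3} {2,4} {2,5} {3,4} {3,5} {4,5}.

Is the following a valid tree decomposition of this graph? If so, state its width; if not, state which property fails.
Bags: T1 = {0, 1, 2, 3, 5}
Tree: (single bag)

A tree decomposition must satisfy three properties: every vertex lies in some bag; for every edge, both endpoints lie together in some bag; and for every vertex, the bags containing it form a connected subtree. Here vertex 4 appears in no bag, so the decomposition is invalid.

No — vertex 4 appears in no bag.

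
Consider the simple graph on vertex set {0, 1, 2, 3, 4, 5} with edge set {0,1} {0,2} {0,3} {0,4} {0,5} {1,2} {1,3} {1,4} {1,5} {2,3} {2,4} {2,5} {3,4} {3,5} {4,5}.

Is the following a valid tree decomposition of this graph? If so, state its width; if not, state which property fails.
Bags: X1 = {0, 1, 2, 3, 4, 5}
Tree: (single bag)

Yes; width 5.

Every vertex of G appears in some bag (union = {0, 1, 2, 3, 4, 5}); every edge is covered by a bag; and for each vertex v the set of bags containing v is connected in the bag tree. The decomposition is therefore valid. The largest bag has 6 vertices, so the width is 5.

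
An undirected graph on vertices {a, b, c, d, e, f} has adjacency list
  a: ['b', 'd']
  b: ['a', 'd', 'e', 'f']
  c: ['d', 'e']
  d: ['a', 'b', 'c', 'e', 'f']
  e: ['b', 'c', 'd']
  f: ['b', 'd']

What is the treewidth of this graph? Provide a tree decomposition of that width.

Every bag has size at most 3, so the width is 3 − 1 = 2 and tw(G) ≤ 2. On the other hand G contains the 3-clique {c, d, e}. A clique must lie in a single bag of any decomposition, so no decomposition can have width below 2. The upper and lower bounds meet at 2, so that is the treewidth.

Treewidth 2.
One optimal decomposition is:
Bags: B1 = {a, b, d}  B2 = {b, d, f}  B3 = {b, d, e}  B4 = {c, d, e}
Tree: B1–B2, B2–B3, B3–B4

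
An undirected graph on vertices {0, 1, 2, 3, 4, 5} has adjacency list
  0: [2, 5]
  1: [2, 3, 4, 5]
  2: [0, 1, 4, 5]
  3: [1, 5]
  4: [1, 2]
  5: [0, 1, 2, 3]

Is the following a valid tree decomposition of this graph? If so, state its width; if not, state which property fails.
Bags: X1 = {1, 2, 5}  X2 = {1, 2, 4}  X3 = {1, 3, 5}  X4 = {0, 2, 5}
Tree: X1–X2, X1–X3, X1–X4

Every vertex of G appears in some bag (union = {0, 1, 2, 3, 4, 5}); every edge is covered by a bag; and for each vertex v the set of bags containing v is connected in the bag tree. The decomposition is therefore valid. The largest bag has 3 vertices, so the width is 2.

Yes; width 2.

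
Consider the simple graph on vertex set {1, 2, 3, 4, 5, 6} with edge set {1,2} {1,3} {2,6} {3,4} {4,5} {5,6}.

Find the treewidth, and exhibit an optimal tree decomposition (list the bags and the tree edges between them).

Every bag has size at most 3, so the width is 3 − 1 = 2 and tw(G) ≤ 2. For the lower bound, G contains the cycle 6–5–4–3–1–2–6, so G is not a forest; only forests have treewidth ≤ 1, hence tw(G) ≥ 2. The upper and lower bounds meet at 2, so that is the treewidth.

Treewidth 2.
Bags: B1 = {4, 5, 6}  B2 = {3, 4, 6}  B3 = {1, 3, 6}  B4 = {1, 2, 6}
Tree: B1–B2, B2–B3, B3–B4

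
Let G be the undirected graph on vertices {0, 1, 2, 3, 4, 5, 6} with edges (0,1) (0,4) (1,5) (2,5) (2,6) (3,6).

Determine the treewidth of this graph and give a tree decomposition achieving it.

The largest bag has 2 vertices, giving width 1; this decomposition certifies tw(G) ≤ 1. G has an edge, so its treewidth is at least 1. Combining the bounds, tw(G) = 1.

Treewidth 1.
Bags: B1 = {3, 6}  B2 = {2, 6}  B3 = {2, 5}  B4 = {1, 5}  B5 = {0, 1}  B6 = {0, 4}
Tree: B1–B2, B2–B3, B3–B4, B4–B5, B5–B6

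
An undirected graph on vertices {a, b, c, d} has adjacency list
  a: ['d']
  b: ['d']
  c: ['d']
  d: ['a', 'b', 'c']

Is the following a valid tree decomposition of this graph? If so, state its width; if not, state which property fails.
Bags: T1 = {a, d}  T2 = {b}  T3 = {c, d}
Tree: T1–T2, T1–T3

A tree decomposition must satisfy three properties: every vertex lies in some bag; for every edge, both endpoints lie together in some bag; and for every vertex, the bags containing it form a connected subtree. Here edge (d,b) lies in no bag, so the decomposition is invalid.

No — edge (d,b) lies in no bag.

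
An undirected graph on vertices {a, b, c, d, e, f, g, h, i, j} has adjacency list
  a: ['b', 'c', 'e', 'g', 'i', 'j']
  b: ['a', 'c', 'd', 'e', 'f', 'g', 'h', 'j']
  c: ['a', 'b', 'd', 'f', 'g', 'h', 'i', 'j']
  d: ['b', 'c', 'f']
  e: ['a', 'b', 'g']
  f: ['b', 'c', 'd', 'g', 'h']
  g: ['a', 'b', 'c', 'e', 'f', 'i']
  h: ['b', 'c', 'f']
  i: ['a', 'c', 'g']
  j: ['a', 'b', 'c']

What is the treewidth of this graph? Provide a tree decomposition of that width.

Each bag holds 4 vertices, so the decomposition has width 3, which upper-bounds the treewidth. On the other hand G contains the 4-clique {a, b, e, g}. A clique must lie in a single bag of any decomposition, so no decomposition can have width below 3. Therefore the treewidth is 3.

Treewidth 3.
Bags: B1 = {a, b, c, g}  B2 = {b, c, f, g}  B3 = {a, b, e, g}  B4 = {b, c, f, h}  B5 = {a, c, g, i}  B6 = {a, b, c, j}  B7 = {b, c, d, f}
Tree: B1–B2, B1–B3, B2–B4, B1–B5, B1–B6, B4–B7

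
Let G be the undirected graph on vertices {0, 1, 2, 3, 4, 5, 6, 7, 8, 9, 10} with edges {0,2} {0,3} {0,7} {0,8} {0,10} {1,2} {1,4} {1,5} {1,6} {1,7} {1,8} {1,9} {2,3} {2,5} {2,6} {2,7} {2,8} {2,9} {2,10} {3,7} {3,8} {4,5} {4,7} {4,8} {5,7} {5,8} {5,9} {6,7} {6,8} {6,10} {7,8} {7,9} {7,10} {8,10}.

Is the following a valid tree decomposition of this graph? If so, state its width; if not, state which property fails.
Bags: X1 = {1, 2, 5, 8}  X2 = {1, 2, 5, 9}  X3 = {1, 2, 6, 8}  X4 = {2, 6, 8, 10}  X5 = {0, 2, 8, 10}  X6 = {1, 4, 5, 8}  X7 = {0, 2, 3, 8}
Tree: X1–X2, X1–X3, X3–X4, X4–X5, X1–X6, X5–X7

No — vertex 7 appears in no bag.

A tree decomposition must satisfy three properties: every vertex lies in some bag; for every edge, both endpoints lie together in some bag; and for every vertex, the bags containing it form a connected subtree. Here vertex 7 appears in no bag, so the decomposition is invalid.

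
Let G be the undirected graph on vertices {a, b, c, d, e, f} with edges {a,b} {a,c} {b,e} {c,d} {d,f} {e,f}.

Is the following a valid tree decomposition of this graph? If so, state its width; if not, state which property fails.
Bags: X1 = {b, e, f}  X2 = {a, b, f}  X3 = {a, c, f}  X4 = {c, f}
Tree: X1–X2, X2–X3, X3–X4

No — vertex d appears in no bag.

A tree decomposition must satisfy three properties: every vertex lies in some bag; for every edge, both endpoints lie together in some bag; and for every vertex, the bags containing it form a connected subtree. Here vertex d appears in no bag, so the decomposition is invalid.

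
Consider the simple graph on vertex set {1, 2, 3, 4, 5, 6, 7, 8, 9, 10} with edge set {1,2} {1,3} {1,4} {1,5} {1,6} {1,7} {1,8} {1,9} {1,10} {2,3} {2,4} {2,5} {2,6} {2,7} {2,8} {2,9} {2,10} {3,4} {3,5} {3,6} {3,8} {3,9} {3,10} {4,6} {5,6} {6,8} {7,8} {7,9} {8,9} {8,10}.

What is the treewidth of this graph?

A width-4 tree decomposition is:
Bags: B1 = {1, 2, 3, 8, 9}  B2 = {1, 2, 3, 6, 8}  B3 = {1, 2, 3, 5, 6}  B4 = {1, 2, 7, 8, 9}  B5 = {1, 2, 3, 8, 10}  B6 = {1, 2, 3, 4, 6}
Tree: B1–B2, B2–B3, B1–B4, B1–B5, B3–B6
Every bag has size at most 5, so the width is 5 − 1 = 4 and tw(G) ≤ 4. Conversely, {1, 2, 3, 8, 9} is a clique of size 5, and the vertices of any clique must share a bag in every tree decomposition; so some bag has ≥ 5 vertices and tw(G) ≥ 4. Hence tw(G) = 4 exactly.

4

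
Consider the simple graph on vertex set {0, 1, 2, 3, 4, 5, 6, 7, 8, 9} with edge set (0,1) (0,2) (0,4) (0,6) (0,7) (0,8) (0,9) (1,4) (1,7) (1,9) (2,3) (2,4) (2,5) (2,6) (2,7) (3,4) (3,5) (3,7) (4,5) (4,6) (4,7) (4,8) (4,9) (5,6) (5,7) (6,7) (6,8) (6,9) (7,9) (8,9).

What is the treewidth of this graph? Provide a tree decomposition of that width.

Every bag has size at most 5, so the width is 5 − 1 = 4 and tw(G) ≤ 4. Conversely, {0, 4, 6, 8, 9} is a clique of size 5, and the vertices of any clique must share a bag in every tree decomposition; so some bag has ≥ 5 vertices and tw(G) ≥ 4. The upper and lower bounds meet at 4, so that is the treewidth.

Treewidth 4.
One such decomposition:
Bags: B1 = {2, 3, 4, 5, 7}  B2 = {2, 4, 5, 6, 7}  B3 = {0, 2, 4, 6, 7}  B4 = {0, 4, 6, 7, 9}  B5 = {0, 1, 4, 7, 9}  B6 = {0, 4, 6, 8, 9}
Tree: B1–B2, B2–B3, B3–B4, B4–B5, B4–B6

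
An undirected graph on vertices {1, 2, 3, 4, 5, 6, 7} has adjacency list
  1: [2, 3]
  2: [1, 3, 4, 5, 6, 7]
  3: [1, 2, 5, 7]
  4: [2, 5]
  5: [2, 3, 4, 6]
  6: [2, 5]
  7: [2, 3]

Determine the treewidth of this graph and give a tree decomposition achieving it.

Treewidth 2.
One such decomposition:
Bags: B1 = {2, 3, 5}  B2 = {2, 3, 7}  B3 = {1, 2, 3}  B4 = {2, 4, 5}  B5 = {2, 5, 6}
Tree: B1–B2, B2–B3, B1–B4, B1–B5

The largest bag has 3 vertices, giving width 2; this decomposition certifies tw(G) ≤ 2. Conversely, {1, 2, 3} is a clique of size 3, and the vertices of any clique must share a bag in every tree decomposition; so some bag has ≥ 3 vertices and tw(G) ≥ 2. Hence tw(G) = 2 exactly.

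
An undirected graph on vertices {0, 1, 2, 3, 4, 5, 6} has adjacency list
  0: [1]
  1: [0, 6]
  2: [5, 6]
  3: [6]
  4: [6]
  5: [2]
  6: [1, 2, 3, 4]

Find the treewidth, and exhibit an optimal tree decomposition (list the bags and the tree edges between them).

Treewidth 1.
One optimal decomposition is:
Bags: B1 = {0, 1}  B2 = {1, 6}  B3 = {4, 6}  B4 = {2, 6}  B5 = {2, 5}  B6 = {3, 6}
Tree: B1–B2, B2–B3, B2–B4, B4–B5, B2–B6

Each bag holds 2 vertices, so the decomposition has width 1, which upper-bounds the treewidth. Any graph with an edge has treewidth ≥ 1, and G has the edge 0–1. Hence tw(G) = 1 exactly.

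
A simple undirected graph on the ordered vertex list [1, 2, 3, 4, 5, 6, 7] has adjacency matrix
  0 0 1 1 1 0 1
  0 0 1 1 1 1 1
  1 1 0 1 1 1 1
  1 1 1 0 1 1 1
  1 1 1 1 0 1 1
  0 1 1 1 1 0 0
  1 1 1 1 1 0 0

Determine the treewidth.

A width-4 tree decomposition is:
Bags: B1 = {2, 3, 4, 5, 6}  B2 = {2, 3, 4, 5, 7}  B3 = {1, 3, 4, 5, 7}
Tree: B1–B2, B2–B3
Every bag has size at most 5, so the width is 5 − 1 = 4 and tw(G) ≤ 4. On the other hand G contains the 5-clique {1, 3, 4, 5, 7}. A clique must lie in a single bag of any decomposition, so no decomposition can have width below 4. The upper and lower bounds meet at 4, so that is the treewidth.

4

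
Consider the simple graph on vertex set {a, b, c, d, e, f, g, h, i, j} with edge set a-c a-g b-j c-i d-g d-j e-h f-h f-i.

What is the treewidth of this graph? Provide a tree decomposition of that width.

The largest bag has 2 vertices, giving width 1; this decomposition certifies tw(G) ≤ 1. Any graph with an edge has treewidth ≥ 1, and G has the edge e–h. Combining the bounds, tw(G) = 1.

Treewidth 1.
Bags: B1 = {e, h}  B2 = {f, h}  B3 = {f, i}  B4 = {c, i}  B5 = {a, c}  B6 = {a, g}  B7 = {d, g}  B8 = {d, j}  B9 = {b, j}
Tree: B1–B2, B2–B3, B3–B4, B4–B5, B5–B6, B6–B7, B7–B8, B8–B9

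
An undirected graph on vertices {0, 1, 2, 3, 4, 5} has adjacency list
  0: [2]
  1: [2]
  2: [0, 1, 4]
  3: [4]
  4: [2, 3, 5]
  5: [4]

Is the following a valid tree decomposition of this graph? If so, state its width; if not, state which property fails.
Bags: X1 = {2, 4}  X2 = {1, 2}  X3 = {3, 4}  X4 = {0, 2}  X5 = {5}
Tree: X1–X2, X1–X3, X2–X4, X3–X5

A tree decomposition must satisfy three properties: every vertex lies in some bag; for every edge, both endpoints lie together in some bag; and for every vertex, the bags containing it form a connected subtree. Here edge (4,5) lies in no bag, so the decomposition is invalid.

No — edge (4,5) lies in no bag.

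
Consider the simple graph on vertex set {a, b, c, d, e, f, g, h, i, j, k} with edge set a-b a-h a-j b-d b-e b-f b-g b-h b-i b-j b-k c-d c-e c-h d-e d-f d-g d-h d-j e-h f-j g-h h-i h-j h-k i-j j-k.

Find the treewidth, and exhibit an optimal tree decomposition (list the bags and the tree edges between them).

Treewidth 3.
Bags: B1 = {b, d, h, j}  B2 = {b, d, e, h}  B3 = {b, d, f, j}  B4 = {b, d, g, h}  B5 = {b, h, j, k}  B6 = {a, b, h, j}  B7 = {c, d, e, h}  B8 = {b, h, i, j}
Tree: B1–B2, B1–B3, B1–B4, B1–B5, B1–B6, B2–B7, B6–B8

The largest bag has 4 vertices, giving width 3; this decomposition certifies tw(G) ≤ 3. For the lower bound, the 4 vertices {c, d, e, h} are pairwise adjacent, and any tree decomposition puts a clique entirely inside one bag — forcing width ≥ 3. The upper and lower bounds meet at 3, so that is the treewidth.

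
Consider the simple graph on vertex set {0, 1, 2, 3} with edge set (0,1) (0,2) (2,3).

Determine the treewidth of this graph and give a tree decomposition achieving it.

Treewidth 1.
One such decomposition:
Bags: B1 = {2, 3}  B2 = {0, 2}  B3 = {0, 1}
Tree: B1–B2, B2–B3

Every bag has size at most 2, so the width is 2 − 1 = 1 and tw(G) ≤ 1. G has an edge, so its treewidth is at least 1. Combining the bounds, tw(G) = 1.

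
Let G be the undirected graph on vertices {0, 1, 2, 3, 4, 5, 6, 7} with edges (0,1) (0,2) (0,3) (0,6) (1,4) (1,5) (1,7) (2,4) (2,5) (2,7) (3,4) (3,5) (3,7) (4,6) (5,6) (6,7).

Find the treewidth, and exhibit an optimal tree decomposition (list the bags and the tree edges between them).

Every bag has size at most 5, so the width is 5 − 1 = 4 and tw(G) ≤ 4. For the lower bound: the 5 vertex sets {4,6}, {2,7}, {1,5}, {0}, {3} are disjoint, each induces a connected subgraph, and every pair is joined by at least one edge of G. Contracting each set to a single vertex therefore yields K_{5} as a minor, and since treewidth is minor-monotone, tw(G) ≥ tw(K_{5}) = 4. Hence tw(G) = 4 exactly.

Treewidth 4.
One such decomposition:
Bags: B1 = {0, 4, 5, 6, 7}  B2 = {0, 2, 4, 5, 7}  B3 = {0, 1, 4, 5, 7}  B4 = {0, 3, 4, 5, 7}
Tree: B1–B2, B2–B3, B3–B4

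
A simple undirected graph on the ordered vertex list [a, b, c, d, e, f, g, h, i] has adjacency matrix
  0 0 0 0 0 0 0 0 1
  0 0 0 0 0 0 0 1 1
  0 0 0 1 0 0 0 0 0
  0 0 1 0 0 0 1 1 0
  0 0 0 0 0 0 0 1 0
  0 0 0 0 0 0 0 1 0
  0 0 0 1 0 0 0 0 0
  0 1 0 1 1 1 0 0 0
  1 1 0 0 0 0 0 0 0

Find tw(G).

A width-1 tree decomposition is:
Bags: B1 = {d, h}  B2 = {b, h}  B3 = {b, i}  B4 = {e, h}  B5 = {c, d}  B6 = {d, g}  B7 = {f, h}  B8 = {a, i}
Tree: B1–B2, B2–B3, B2–B4, B1–B5, B1–B6, B1–B7, B3–B8
Each bag holds 2 vertices, so the decomposition has width 1, which upper-bounds the treewidth. Since G has at least one edge (e.g. h–d), it is not an edgeless graph, so tw(G) ≥ 1. The upper and lower bounds meet at 1, so that is the treewidth.

1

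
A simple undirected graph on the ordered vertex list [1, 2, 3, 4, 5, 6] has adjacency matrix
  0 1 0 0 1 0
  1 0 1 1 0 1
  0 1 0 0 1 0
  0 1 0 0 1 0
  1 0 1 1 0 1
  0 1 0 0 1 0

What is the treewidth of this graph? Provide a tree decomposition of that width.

Treewidth 2.
One such decomposition:
Bags: B1 = {2, 5, 6}  B2 = {2, 3, 5}  B3 = {2, 4, 5}  B4 = {1, 2, 5}
Tree: B1–B2, B2–B3, B3–B4

Each bag holds 3 vertices, so the decomposition has width 2, which upper-bounds the treewidth. Since 5–6–2–3–5 is a cycle in G, G is not acyclic. Forests are exactly the graphs of treewidth ≤ 1, so tw(G) ≥ 2. The upper and lower bounds meet at 2, so that is the treewidth.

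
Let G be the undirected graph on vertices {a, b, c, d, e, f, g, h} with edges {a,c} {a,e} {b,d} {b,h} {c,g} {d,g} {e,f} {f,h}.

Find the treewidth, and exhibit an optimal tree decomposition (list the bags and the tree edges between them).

The largest bag has 3 vertices, giving width 2; this decomposition certifies tw(G) ≤ 2. The edges g–c–a–e–f–h–b–d–g form a cycle, so G is not a tree and its treewidth is at least 2. Combining the bounds, tw(G) = 2.

Treewidth 2.
Bags: B1 = {a, c, g}  B2 = {a, e, g}  B3 = {e, f, g}  B4 = {f, g, h}  B5 = {b, g, h}  B6 = {b, d, g}
Tree: B1–B2, B2–B3, B3–B4, B4–B5, B5–B6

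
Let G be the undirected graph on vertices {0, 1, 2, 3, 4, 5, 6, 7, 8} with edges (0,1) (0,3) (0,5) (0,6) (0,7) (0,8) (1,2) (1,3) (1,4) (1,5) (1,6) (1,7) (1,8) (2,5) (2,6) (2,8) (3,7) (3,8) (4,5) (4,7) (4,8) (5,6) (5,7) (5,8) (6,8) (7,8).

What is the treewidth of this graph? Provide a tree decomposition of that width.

Every bag has size at most 5, so the width is 5 − 1 = 4 and tw(G) ≤ 4. For the lower bound, the 5 vertices {0, 1, 3, 7, 8} are pairwise adjacent, and any tree decomposition puts a clique entirely inside one bag — forcing width ≥ 4. Combining the bounds, tw(G) = 4.

Treewidth 4.
Bags: B1 = {0, 1, 5, 7, 8}  B2 = {0, 1, 3, 7, 8}  B3 = {0, 1, 5, 6, 8}  B4 = {1, 4, 5, 7, 8}  B5 = {1, 2, 5, 6, 8}
Tree: B1–B2, B1–B3, B1–B4, B3–B5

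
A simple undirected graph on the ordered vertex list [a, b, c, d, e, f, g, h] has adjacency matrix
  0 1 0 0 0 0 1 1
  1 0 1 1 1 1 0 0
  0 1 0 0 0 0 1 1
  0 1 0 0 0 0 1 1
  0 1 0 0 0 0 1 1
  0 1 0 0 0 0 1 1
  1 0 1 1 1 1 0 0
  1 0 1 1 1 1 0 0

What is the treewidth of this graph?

A width-3 tree decomposition is:
Bags: B1 = {a, b, g, h}  B2 = {b, c, g, h}  B3 = {b, e, g, h}  B4 = {b, d, g, h}  B5 = {b, f, g, h}
Tree: B1–B2, B2–B3, B3–B4, B4–B5
Every bag has size at most 4, so the width is 4 − 1 = 3 and tw(G) ≤ 3. For the lower bound: the 4 vertex sets {a,h}, {c,g}, {b}, {e} are disjoint, each induces a connected subgraph, and every pair is joined by at least one edge of G. Contracting each set to a single vertex therefore yields K_{4} as a minor, and since treewidth is minor-monotone, tw(G) ≥ tw(K_{4}) = 3. Therefore the treewidth is 3.

3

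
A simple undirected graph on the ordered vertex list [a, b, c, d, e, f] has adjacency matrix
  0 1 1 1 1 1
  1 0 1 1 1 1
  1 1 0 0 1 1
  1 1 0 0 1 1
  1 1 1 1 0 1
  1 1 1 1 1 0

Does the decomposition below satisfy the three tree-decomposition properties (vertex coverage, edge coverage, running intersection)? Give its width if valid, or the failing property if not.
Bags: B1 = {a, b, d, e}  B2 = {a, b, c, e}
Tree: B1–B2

A tree decomposition must satisfy three properties: every vertex lies in some bag; for every edge, both endpoints lie together in some bag; and for every vertex, the bags containing it form a connected subtree. Here vertex f appears in no bag, so the decomposition is invalid.

No — vertex f appears in no bag.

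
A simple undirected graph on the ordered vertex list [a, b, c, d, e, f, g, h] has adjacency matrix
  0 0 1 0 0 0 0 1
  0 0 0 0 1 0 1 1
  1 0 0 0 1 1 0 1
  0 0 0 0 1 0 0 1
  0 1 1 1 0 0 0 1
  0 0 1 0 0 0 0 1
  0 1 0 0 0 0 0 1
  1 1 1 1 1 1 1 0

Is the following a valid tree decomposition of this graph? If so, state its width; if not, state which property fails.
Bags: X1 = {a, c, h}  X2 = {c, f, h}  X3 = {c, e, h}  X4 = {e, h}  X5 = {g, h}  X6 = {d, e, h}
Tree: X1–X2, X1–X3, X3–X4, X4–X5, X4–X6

No — vertex b appears in no bag.

A tree decomposition must satisfy three properties: every vertex lies in some bag; for every edge, both endpoints lie together in some bag; and for every vertex, the bags containing it form a connected subtree. Here vertex b appears in no bag, so the decomposition is invalid.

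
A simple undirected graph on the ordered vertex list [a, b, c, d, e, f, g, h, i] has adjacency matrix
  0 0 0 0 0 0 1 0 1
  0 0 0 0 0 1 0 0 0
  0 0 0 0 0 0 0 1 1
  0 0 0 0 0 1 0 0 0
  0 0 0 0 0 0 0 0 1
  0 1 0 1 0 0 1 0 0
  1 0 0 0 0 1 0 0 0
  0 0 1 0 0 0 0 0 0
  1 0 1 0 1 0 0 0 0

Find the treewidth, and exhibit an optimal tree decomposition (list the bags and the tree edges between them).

The largest bag has 2 vertices, giving width 1; this decomposition certifies tw(G) ≤ 1. Any graph with an edge has treewidth ≥ 1, and G has the edge i–a. Combining the bounds, tw(G) = 1.

Treewidth 1.
One such decomposition:
Bags: B1 = {a, i}  B2 = {a, g}  B3 = {c, i}  B4 = {f, g}  B5 = {c, h}  B6 = {d, f}  B7 = {e, i}  B8 = {b, f}
Tree: B1–B2, B1–B3, B2–B4, B3–B5, B4–B6, B1–B7, B6–B8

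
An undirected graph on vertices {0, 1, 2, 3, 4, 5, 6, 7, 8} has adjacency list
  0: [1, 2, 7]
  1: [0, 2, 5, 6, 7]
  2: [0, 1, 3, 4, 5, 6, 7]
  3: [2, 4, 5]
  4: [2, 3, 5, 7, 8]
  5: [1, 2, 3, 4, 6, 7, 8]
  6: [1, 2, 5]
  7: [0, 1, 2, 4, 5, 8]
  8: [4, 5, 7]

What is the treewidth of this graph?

3

A width-3 tree decomposition is:
Bags: B1 = {2, 4, 5, 7}  B2 = {4, 5, 7, 8}  B3 = {1, 2, 5, 7}  B4 = {2, 3, 4, 5}  B5 = {0, 1, 2, 7}  B6 = {1, 2, 5, 6}
Tree: B1–B2, B1–B3, B1–B4, B3–B5, B3–B6
Each bag holds 4 vertices, so the decomposition has width 3, which upper-bounds the treewidth. On the other hand G contains the 4-clique {4, 5, 7, 8}. A clique must lie in a single bag of any decomposition, so no decomposition can have width below 3. Therefore the treewidth is 3.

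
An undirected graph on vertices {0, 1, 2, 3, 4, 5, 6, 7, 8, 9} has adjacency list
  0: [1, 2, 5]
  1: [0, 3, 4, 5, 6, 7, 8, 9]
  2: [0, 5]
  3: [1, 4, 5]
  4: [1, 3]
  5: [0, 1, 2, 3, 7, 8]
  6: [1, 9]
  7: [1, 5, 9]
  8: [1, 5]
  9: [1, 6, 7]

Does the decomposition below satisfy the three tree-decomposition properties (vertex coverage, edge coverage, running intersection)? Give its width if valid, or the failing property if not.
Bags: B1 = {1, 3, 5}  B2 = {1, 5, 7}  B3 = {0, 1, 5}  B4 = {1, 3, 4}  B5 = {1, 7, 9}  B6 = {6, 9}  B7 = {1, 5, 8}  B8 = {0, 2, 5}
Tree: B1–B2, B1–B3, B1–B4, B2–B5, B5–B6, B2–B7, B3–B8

No — edge (1,6) lies in no bag.

A tree decomposition must satisfy three properties: every vertex lies in some bag; for every edge, both endpoints lie together in some bag; and for every vertex, the bags containing it form a connected subtree. Here edge (1,6) lies in no bag, so the decomposition is invalid.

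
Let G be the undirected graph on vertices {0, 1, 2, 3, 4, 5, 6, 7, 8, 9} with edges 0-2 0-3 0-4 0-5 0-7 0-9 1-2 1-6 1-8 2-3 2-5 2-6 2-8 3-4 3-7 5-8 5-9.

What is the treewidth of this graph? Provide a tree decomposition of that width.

Treewidth 2.
One optimal decomposition is:
Bags: B1 = {2, 5, 8}  B2 = {0, 2, 5}  B3 = {0, 2, 3}  B4 = {1, 2, 8}  B5 = {0, 3, 7}  B6 = {0, 5, 9}  B7 = {1, 2, 6}  B8 = {0, 3, 4}
Tree: B1–B2, B2–B3, B1–B4, B3–B5, B2–B6, B4–B7, B5–B8

The largest bag has 3 vertices, giving width 2; this decomposition certifies tw(G) ≤ 2. For the lower bound, the 3 vertices {0, 5, 9} are pairwise adjacent, and any tree decomposition puts a clique entirely inside one bag — forcing width ≥ 2. The upper and lower bounds meet at 2, so that is the treewidth.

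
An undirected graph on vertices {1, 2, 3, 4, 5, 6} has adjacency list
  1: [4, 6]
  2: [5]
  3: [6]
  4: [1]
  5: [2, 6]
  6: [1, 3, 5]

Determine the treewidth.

1

A width-1 tree decomposition is:
Bags: B1 = {2, 5}  B2 = {5, 6}  B3 = {1, 6}  B4 = {1, 4}  B5 = {3, 6}
Tree: B1–B2, B2–B3, B3–B4, B3–B5
Every bag has size at most 2, so the width is 2 − 1 = 1 and tw(G) ≤ 1. Since G has at least one edge (e.g. 5–2), it is not an edgeless graph, so tw(G) ≥ 1. Therefore the treewidth is 1.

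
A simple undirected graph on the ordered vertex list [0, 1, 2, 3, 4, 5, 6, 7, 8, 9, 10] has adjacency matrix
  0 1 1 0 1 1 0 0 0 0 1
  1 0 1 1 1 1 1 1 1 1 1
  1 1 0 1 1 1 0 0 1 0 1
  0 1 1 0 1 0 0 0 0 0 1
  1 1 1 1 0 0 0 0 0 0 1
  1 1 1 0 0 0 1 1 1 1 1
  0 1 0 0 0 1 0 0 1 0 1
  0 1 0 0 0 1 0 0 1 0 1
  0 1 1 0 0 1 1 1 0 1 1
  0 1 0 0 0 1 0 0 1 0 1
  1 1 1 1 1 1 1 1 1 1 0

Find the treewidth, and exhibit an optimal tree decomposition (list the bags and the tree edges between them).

Each bag holds 5 vertices, so the decomposition has width 4, which upper-bounds the treewidth. Conversely, {1, 2, 3, 4, 10} is a clique of size 5, and the vertices of any clique must share a bag in every tree decomposition; so some bag has ≥ 5 vertices and tw(G) ≥ 4. The upper and lower bounds meet at 4, so that is the treewidth.

Treewidth 4.
Bags: B1 = {1, 2, 5, 8, 10}  B2 = {0, 1, 2, 5, 10}  B3 = {1, 5, 6, 8, 10}  B4 = {0, 1, 2, 4, 10}  B5 = {1, 5, 8, 9, 10}  B6 = {1, 5, 7, 8, 10}  B7 = {1, 2, 3, 4, 10}
Tree: B1–B2, B1–B3, B2–B4, B1–B5, B3–B6, B4–B7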